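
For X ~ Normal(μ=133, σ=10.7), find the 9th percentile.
118.6539

We have X ~ Normal(μ=133, σ=10.7).

We want to find x such that P(X ≤ x) = 0.09.

This is the 9th percentile, which means 9% of values fall below this point.

Using the inverse CDF (quantile function):
x = F⁻¹(0.09) = 118.6539

Verification: P(X ≤ 118.6539) = 0.09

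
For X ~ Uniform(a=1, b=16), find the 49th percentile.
8.3500

We have X ~ Uniform(a=1, b=16).

We want to find x such that P(X ≤ x) = 0.49.

This is the 49th percentile, which means 49% of values fall below this point.

Using the inverse CDF (quantile function):
x = F⁻¹(0.49) = 8.3500

Verification: P(X ≤ 8.3500) = 0.49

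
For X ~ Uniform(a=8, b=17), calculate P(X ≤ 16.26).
0.917778

We have X ~ Uniform(a=8, b=17).

The CDF gives us P(X ≤ k).

Using the CDF:
P(X ≤ 16.26) = 0.917778

This means there's approximately a 91.8% chance that X is at most 16.26.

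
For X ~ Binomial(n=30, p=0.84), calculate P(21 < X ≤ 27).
0.839353

We have X ~ Binomial(n=30, p=0.84).

To find P(21 < X ≤ 27), we use:
P(21 < X ≤ 27) = P(X ≤ 27) - P(X ≤ 21)
                 = F(27) - F(21)
                 = 0.879636 - 0.040283
                 = 0.839353

So there's approximately a 83.9% chance that X falls in this range.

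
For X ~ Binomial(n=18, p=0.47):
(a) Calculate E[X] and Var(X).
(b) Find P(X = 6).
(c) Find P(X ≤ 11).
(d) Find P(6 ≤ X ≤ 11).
(a) E[X] = 8.4600, Var(X) = 4.4838
(b) P(X = 6) = 0.098304
(c) P(X ≤ 11) = 0.924692
(d) P(6 ≤ X ≤ 11) = 0.845233

We have X ~ Binomial(n=18, p=0.47).

(a) Moments:
E[X] = 8.4600
Var(X) = 4.4838
σ = √Var(X) = 2.1175

(b) Point probability using PMF:
P(X = 6) = 0.098304

(c) Cumulative probability using CDF:
P(X ≤ 11) = F(11) = 0.924692

(d) Range probability:
P(6 ≤ X ≤ 11) = P(X ≤ 11) - P(X ≤ 5)
                   = F(11) - F(5)
                   = 0.924692 - 0.079459
                   = 0.845233

This means approximately 84.5% of outcomes fall in the interval [6, 11].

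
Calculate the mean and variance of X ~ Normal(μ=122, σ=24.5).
E[X] = 122.0000, Var(X) = 600.2500

We have X ~ Normal(μ=122, σ=24.5).

For a Normal distribution with μ=122, σ=24.5:

Expected value:
E[X] = 122.0000

Variance:
Var(X) = 600.2500

Standard deviation:
σ = √Var(X) = 24.5000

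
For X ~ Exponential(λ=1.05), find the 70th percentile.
1.1466

We have X ~ Exponential(λ=1.05).

We want to find x such that P(X ≤ x) = 0.7.

This is the 70th percentile, which means 70% of values fall below this point.

Using the inverse CDF (quantile function):
x = F⁻¹(0.7) = 1.1466

Verification: P(X ≤ 1.1466) = 0.7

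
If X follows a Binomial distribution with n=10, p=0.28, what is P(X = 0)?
0.037439

We have X ~ Binomial(n=10, p=0.28).

For a Binomial distribution, the PMF gives us the probability of each outcome.

Using the PMF formula:
P(X = 0) = 0.037439

Rounded to 4 decimal places: 0.0374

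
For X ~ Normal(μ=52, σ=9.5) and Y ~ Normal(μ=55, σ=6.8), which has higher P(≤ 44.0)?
X has higher probability (P(X ≤ 44.0) = 0.1999 > P(Y ≤ 44.0) = 0.0529)

Compute P(≤ 44.0) for each distribution:

X ~ Normal(μ=52, σ=9.5):
P(X ≤ 44.0) = 0.1999

Y ~ Normal(μ=55, σ=6.8):
P(Y ≤ 44.0) = 0.0529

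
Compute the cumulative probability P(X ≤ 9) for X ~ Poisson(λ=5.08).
0.965177

We have X ~ Poisson(λ=5.08).

The CDF gives us P(X ≤ k).

Using the CDF:
P(X ≤ 9) = 0.965177

This means there's approximately a 96.5% chance that X is at most 9.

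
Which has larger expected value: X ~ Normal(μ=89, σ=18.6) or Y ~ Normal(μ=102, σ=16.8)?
Y has larger mean (102.0000 > 89.0000)

Compute the expected value for each distribution:

X ~ Normal(μ=89, σ=18.6):
E[X] = 89.0000

Y ~ Normal(μ=102, σ=16.8):
E[Y] = 102.0000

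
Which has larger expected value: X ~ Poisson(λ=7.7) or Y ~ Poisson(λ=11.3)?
Y has larger mean (11.3000 > 7.7000)

Compute the expected value for each distribution:

X ~ Poisson(λ=7.7):
E[X] = 7.7000

Y ~ Poisson(λ=11.3):
E[Y] = 11.3000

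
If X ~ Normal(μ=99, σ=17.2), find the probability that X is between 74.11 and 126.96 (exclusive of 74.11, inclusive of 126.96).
0.874045

We have X ~ Normal(μ=99, σ=17.2).

To find P(74.11 < X ≤ 126.96), we use:
P(74.11 < X ≤ 126.96) = P(X ≤ 126.96) - P(X ≤ 74.11)
                 = F(126.96) - F(74.11)
                 = 0.947981 - 0.073935
                 = 0.874045

So there's approximately a 87.4% chance that X falls in this range.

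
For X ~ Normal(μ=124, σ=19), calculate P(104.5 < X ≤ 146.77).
0.732252

We have X ~ Normal(μ=124, σ=19).

To find P(104.5 < X ≤ 146.77), we use:
P(104.5 < X ≤ 146.77) = P(X ≤ 146.77) - P(X ≤ 104.5)
                 = F(146.77) - F(104.5)
                 = 0.884623 - 0.152371
                 = 0.732252

So there's approximately a 73.2% chance that X falls in this range.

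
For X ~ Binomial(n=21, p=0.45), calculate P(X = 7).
0.100709

We have X ~ Binomial(n=21, p=0.45).

For a Binomial distribution, the PMF gives us the probability of each outcome.

Using the PMF formula:
P(X = 7) = 0.100709

Rounded to 4 decimal places: 0.1007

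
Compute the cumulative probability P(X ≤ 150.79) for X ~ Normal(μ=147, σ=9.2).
0.659814

We have X ~ Normal(μ=147, σ=9.2).

The CDF gives us P(X ≤ k).

Using the CDF:
P(X ≤ 150.79) = 0.659814

This means there's approximately a 66.0% chance that X is at most 150.79.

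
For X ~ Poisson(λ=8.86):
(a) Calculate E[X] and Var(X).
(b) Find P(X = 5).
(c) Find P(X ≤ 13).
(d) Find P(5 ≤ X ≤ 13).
(a) E[X] = 8.8600, Var(X) = 8.8600
(b) P(X = 5) = 0.064586
(c) P(X ≤ 13) = 0.932983
(d) P(5 ≤ X ≤ 13) = 0.873109

We have X ~ Poisson(λ=8.86).

(a) Moments:
E[X] = 8.8600
Var(X) = 8.8600
σ = √Var(X) = 2.9766

(b) Point probability using PMF:
P(X = 5) = 0.064586

(c) Cumulative probability using CDF:
P(X ≤ 13) = F(13) = 0.932983

(d) Range probability:
P(5 ≤ X ≤ 13) = P(X ≤ 13) - P(X ≤ 4)
                   = F(13) - F(4)
                   = 0.932983 - 0.059875
                   = 0.873109

This means approximately 87.3% of outcomes fall in the interval [5, 13].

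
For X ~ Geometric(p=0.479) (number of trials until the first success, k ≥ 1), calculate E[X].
2.0877

We have X ~ Geometric(p=0.479) (number of trials until the first success, k ≥ 1).

For a Geometric distribution with p=0.479 (number of trials until the first success, k ≥ 1):
E[X] = 2.0877

This is the expected (average) value of X.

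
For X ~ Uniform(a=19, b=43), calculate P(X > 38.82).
0.174167

We have X ~ Uniform(a=19, b=43).

P(X > 38.82) = 1 - P(X ≤ 38.82)
                = 1 - F(38.82)
                = 1 - 0.825833
                = 0.174167

So there's approximately a 17.4% chance that X exceeds 38.82.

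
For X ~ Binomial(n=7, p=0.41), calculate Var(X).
1.6933

We have X ~ Binomial(n=7, p=0.41).

For a Binomial distribution with n=7, p=0.41:
Var(X) = 1.6933

The variance measures the spread of the distribution around the mean.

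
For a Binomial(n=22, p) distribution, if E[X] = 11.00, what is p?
p = 0.5

For a Binomial(n, p) distribution:
E[X] = n × p

Given n = 22 and E[X] = 11.00:
11.00 = 22 × p
p = 11.00 / 22 = 0.5

Verification: Binomial(22, 0.5) has E[X] = 11.00 ✓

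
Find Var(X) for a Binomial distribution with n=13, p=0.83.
1.8343

We have X ~ Binomial(n=13, p=0.83).

For a Binomial distribution with n=13, p=0.83:
Var(X) = 1.8343

The variance measures the spread of the distribution around the mean.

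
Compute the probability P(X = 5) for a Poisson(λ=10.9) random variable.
0.023667

We have X ~ Poisson(λ=10.9).

For a Poisson distribution, the PMF gives us the probability of each outcome.

Using the PMF formula:
P(X = 5) = 0.023667

Rounded to 4 decimal places: 0.0237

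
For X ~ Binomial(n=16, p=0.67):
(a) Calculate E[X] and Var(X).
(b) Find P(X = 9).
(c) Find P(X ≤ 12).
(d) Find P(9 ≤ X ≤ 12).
(a) E[X] = 10.7200, Var(X) = 3.5376
(b) P(X = 9) = 0.132647
(c) P(X ≤ 12) = 0.827023
(d) P(9 ≤ X ≤ 12) = 0.706553

We have X ~ Binomial(n=16, p=0.67).

(a) Moments:
E[X] = 10.7200
Var(X) = 3.5376
σ = √Var(X) = 1.8809

(b) Point probability using PMF:
P(X = 9) = 0.132647

(c) Cumulative probability using CDF:
P(X ≤ 12) = F(12) = 0.827023

(d) Range probability:
P(9 ≤ X ≤ 12) = P(X ≤ 12) - P(X ≤ 8)
                   = F(12) - F(8)
                   = 0.827023 - 0.120469
                   = 0.706553

This means approximately 70.7% of outcomes fall in the interval [9, 12].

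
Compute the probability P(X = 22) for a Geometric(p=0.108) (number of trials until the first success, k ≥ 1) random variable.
0.009797

We have X ~ Geometric(p=0.108) (number of trials until the first success, k ≥ 1).

For a Geometric distribution, the PMF gives us the probability of each outcome.

Using the PMF formula:
P(X = 22) = 0.009797

Rounded to 4 decimal places: 0.0098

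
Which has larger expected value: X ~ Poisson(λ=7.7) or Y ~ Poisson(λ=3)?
X has larger mean (7.7000 > 3.0000)

Compute the expected value for each distribution:

X ~ Poisson(λ=7.7):
E[X] = 7.7000

Y ~ Poisson(λ=3):
E[Y] = 3.0000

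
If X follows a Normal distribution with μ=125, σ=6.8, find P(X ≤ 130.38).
0.785579

We have X ~ Normal(μ=125, σ=6.8).

The CDF gives us P(X ≤ k).

Using the CDF:
P(X ≤ 130.38) = 0.785579

This means there's approximately a 78.6% chance that X is at most 130.38.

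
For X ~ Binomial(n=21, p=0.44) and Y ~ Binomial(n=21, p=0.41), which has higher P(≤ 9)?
Y has higher probability (P(Y ≤ 9) = 0.6572 > P(X ≤ 9) = 0.5488)

Compute P(≤ 9) for each distribution:

X ~ Binomial(n=21, p=0.44):
P(X ≤ 9) = 0.5488

Y ~ Binomial(n=21, p=0.41):
P(Y ≤ 9) = 0.6572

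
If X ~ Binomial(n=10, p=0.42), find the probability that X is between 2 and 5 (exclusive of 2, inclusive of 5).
0.661230

We have X ~ Binomial(n=10, p=0.42).

To find P(2 < X ≤ 5), we use:
P(2 < X ≤ 5) = P(X ≤ 5) - P(X ≤ 2)
                 = F(5) - F(2)
                 = 0.798391 - 0.137161
                 = 0.661230

So there's approximately a 66.1% chance that X falls in this range.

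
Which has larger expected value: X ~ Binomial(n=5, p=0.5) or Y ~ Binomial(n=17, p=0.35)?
Y has larger mean (5.9500 > 2.5000)

Compute the expected value for each distribution:

X ~ Binomial(n=5, p=0.5):
E[X] = 2.5000

Y ~ Binomial(n=17, p=0.35):
E[Y] = 5.9500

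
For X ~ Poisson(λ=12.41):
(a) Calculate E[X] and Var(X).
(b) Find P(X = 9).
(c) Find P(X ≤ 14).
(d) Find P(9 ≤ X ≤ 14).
(a) E[X] = 12.4100, Var(X) = 12.4100
(b) P(X = 9) = 0.078449
(c) P(X ≤ 14) = 0.733731
(d) P(9 ≤ X ≤ 14) = 0.603776

We have X ~ Poisson(λ=12.41).

(a) Moments:
E[X] = 12.4100
Var(X) = 12.4100
σ = √Var(X) = 3.5228

(b) Point probability using PMF:
P(X = 9) = 0.078449

(c) Cumulative probability using CDF:
P(X ≤ 14) = F(14) = 0.733731

(d) Range probability:
P(9 ≤ X ≤ 14) = P(X ≤ 14) - P(X ≤ 8)
                   = F(14) - F(8)
                   = 0.733731 - 0.129955
                   = 0.603776

This means approximately 60.4% of outcomes fall in the interval [9, 14].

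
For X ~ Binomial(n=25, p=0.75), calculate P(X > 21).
0.096214

We have X ~ Binomial(n=25, p=0.75).

P(X > 21) = 1 - P(X ≤ 21)
                = 1 - F(21)
                = 1 - 0.903786
                = 0.096214

So there's approximately a 9.6% chance that X exceeds 21.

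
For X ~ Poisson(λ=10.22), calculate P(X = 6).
0.057661

We have X ~ Poisson(λ=10.22).

For a Poisson distribution, the PMF gives us the probability of each outcome.

Using the PMF formula:
P(X = 6) = 0.057661

Rounded to 4 decimal places: 0.0577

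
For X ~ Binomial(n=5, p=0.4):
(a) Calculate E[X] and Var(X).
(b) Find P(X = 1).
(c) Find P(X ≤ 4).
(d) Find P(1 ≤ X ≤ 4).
(a) E[X] = 2.0000, Var(X) = 1.2000
(b) P(X = 1) = 0.259200
(c) P(X ≤ 4) = 0.989760
(d) P(1 ≤ X ≤ 4) = 0.912000

We have X ~ Binomial(n=5, p=0.4).

(a) Moments:
E[X] = 2.0000
Var(X) = 1.2000
σ = √Var(X) = 1.0954

(b) Point probability using PMF:
P(X = 1) = 0.259200

(c) Cumulative probability using CDF:
P(X ≤ 4) = F(4) = 0.989760

(d) Range probability:
P(1 ≤ X ≤ 4) = P(X ≤ 4) - P(X ≤ 0)
                   = F(4) - F(0)
                   = 0.989760 - 0.077760
                   = 0.912000

This means approximately 91.2% of outcomes fall in the interval [1, 4].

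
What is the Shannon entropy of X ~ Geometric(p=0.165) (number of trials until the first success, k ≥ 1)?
2.7144 nats

We have X ~ Geometric(p=0.165) (number of trials until the first success, k ≥ 1).

The Shannon entropy measures the uncertainty or information content of the distribution.

For a Geometric distribution with p=0.165 (number of trials until the first success, k ≥ 1):
H(X) = 2.7144 nats

(In bits, this would be 3.9160 bits.)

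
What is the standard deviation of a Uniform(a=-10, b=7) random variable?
4.9075

We have X ~ Uniform(a=-10, b=7).

For a Uniform distribution with a=-10, b=7:
σ = √Var(X) = 4.9075

The standard deviation is the square root of the variance.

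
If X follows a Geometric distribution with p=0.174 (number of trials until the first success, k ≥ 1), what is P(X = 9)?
0.037704

We have X ~ Geometric(p=0.174) (number of trials until the first success, k ≥ 1).

For a Geometric distribution, the PMF gives us the probability of each outcome.

Using the PMF formula:
P(X = 9) = 0.037704

Rounded to 4 decimal places: 0.0377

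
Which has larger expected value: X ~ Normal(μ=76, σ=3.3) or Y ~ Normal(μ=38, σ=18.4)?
X has larger mean (76.0000 > 38.0000)

Compute the expected value for each distribution:

X ~ Normal(μ=76, σ=3.3):
E[X] = 76.0000

Y ~ Normal(μ=38, σ=18.4):
E[Y] = 38.0000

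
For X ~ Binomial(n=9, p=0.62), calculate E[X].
5.5800

We have X ~ Binomial(n=9, p=0.62).

For a Binomial distribution with n=9, p=0.62:
E[X] = 5.5800

This is the expected (average) value of X.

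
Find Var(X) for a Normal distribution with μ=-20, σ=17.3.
299.2900

We have X ~ Normal(μ=-20, σ=17.3).

For a Normal distribution with μ=-20, σ=17.3:
Var(X) = 299.2900

The variance measures the spread of the distribution around the mean.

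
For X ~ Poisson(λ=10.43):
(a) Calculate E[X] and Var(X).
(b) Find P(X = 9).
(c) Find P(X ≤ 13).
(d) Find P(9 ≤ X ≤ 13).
(a) E[X] = 10.4300, Var(X) = 10.4300
(b) P(X = 9) = 0.118879
(c) P(X ≤ 13) = 0.831137
(d) P(9 ≤ X ≤ 13) = 0.544602

We have X ~ Poisson(λ=10.43).

(a) Moments:
E[X] = 10.4300
Var(X) = 10.4300
σ = √Var(X) = 3.2296

(b) Point probability using PMF:
P(X = 9) = 0.118879

(c) Cumulative probability using CDF:
P(X ≤ 13) = F(13) = 0.831137

(d) Range probability:
P(9 ≤ X ≤ 13) = P(X ≤ 13) - P(X ≤ 8)
                   = F(13) - F(8)
                   = 0.831137 - 0.286535
                   = 0.544602

This means approximately 54.5% of outcomes fall in the interval [9, 13].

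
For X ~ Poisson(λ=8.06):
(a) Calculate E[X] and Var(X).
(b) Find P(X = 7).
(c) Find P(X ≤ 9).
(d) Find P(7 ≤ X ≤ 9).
(a) E[X] = 8.0600, Var(X) = 8.0600
(b) P(X = 7) = 0.138516
(c) P(X ≤ 9) = 0.709152
(d) P(7 ≤ X ≤ 9) = 0.403051

We have X ~ Poisson(λ=8.06).

(a) Moments:
E[X] = 8.0600
Var(X) = 8.0600
σ = √Var(X) = 2.8390

(b) Point probability using PMF:
P(X = 7) = 0.138516

(c) Cumulative probability using CDF:
P(X ≤ 9) = F(9) = 0.709152

(d) Range probability:
P(7 ≤ X ≤ 9) = P(X ≤ 9) - P(X ≤ 6)
                   = F(9) - F(6)
                   = 0.709152 - 0.306101
                   = 0.403051

This means approximately 40.3% of outcomes fall in the interval [7, 9].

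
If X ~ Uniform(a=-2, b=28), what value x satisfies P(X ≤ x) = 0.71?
19.3000

We have X ~ Uniform(a=-2, b=28).

We want to find x such that P(X ≤ x) = 0.71.

This is the 71st percentile, which means 71% of values fall below this point.

Using the inverse CDF (quantile function):
x = F⁻¹(0.71) = 19.3000

Verification: P(X ≤ 19.3000) = 0.71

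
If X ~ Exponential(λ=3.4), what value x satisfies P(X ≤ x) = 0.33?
0.1178

We have X ~ Exponential(λ=3.4).

We want to find x such that P(X ≤ x) = 0.33.

This is the 33rd percentile, which means 33% of values fall below this point.

Using the inverse CDF (quantile function):
x = F⁻¹(0.33) = 0.1178

Verification: P(X ≤ 0.1178) = 0.33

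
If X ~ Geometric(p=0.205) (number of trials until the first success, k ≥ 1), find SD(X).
4.3494

We have X ~ Geometric(p=0.205) (number of trials until the first success, k ≥ 1).

For a Geometric distribution with p=0.205 (number of trials until the first success, k ≥ 1):
σ = √Var(X) = 4.3494

The standard deviation is the square root of the variance.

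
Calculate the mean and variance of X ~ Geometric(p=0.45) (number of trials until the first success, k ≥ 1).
E[X] = 2.2222, Var(X) = 2.7160

We have X ~ Geometric(p=0.45) (number of trials until the first success, k ≥ 1).

For a Geometric distribution with p=0.45 (number of trials until the first success, k ≥ 1):

Expected value:
E[X] = 2.2222

Variance:
Var(X) = 2.7160

Standard deviation:
σ = √Var(X) = 1.6480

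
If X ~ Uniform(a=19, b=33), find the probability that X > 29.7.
0.235714

We have X ~ Uniform(a=19, b=33).

P(X > 29.7) = 1 - P(X ≤ 29.7)
                = 1 - F(29.7)
                = 1 - 0.764286
                = 0.235714

So there's approximately a 23.6% chance that X exceeds 29.7.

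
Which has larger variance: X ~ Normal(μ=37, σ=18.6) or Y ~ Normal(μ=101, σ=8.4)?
X has larger variance (345.9600 > 70.5600)

Compute the variance for each distribution:

X ~ Normal(μ=37, σ=18.6):
Var(X) = 345.9600

Y ~ Normal(μ=101, σ=8.4):
Var(Y) = 70.5600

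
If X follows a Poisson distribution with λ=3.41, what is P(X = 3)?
0.218357

We have X ~ Poisson(λ=3.41).

For a Poisson distribution, the PMF gives us the probability of each outcome.

Using the PMF formula:
P(X = 3) = 0.218357

Rounded to 4 decimal places: 0.2184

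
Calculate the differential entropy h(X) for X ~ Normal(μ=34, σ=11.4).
3.8526 nats

We have X ~ Normal(μ=34, σ=11.4).

The differential entropy measures the uncertainty or information content of the distribution.

For a Normal distribution with μ=34, σ=11.4:
h(X) = 3.8526 nats

(In bits, this would be 5.5581 bits.)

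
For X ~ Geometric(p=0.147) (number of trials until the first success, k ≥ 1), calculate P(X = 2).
0.125391

We have X ~ Geometric(p=0.147) (number of trials until the first success, k ≥ 1).

For a Geometric distribution, the PMF gives us the probability of each outcome.

Using the PMF formula:
P(X = 2) = 0.125391

Rounded to 4 decimal places: 0.1254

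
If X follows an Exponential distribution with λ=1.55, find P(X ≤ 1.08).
0.812504

We have X ~ Exponential(λ=1.55).

The CDF gives us P(X ≤ k).

Using the CDF:
P(X ≤ 1.08) = 0.812504

This means there's approximately a 81.3% chance that X is at most 1.08.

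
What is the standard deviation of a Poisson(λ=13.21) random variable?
3.6346

We have X ~ Poisson(λ=13.21).

For a Poisson distribution with λ=13.21:
σ = √Var(X) = 3.6346

The standard deviation is the square root of the variance.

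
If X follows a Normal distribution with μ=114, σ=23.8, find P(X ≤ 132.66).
0.783490

We have X ~ Normal(μ=114, σ=23.8).

The CDF gives us P(X ≤ k).

Using the CDF:
P(X ≤ 132.66) = 0.783490

This means there's approximately a 78.3% chance that X is at most 132.66.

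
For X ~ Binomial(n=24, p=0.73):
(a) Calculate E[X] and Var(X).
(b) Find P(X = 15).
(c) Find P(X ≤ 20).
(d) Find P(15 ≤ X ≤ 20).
(a) E[X] = 17.5200, Var(X) = 4.7304
(b) P(X = 15) = 0.088830
(c) P(X ≤ 20) = 0.921303
(d) P(15 ≤ X ≤ 20) = 0.835146

We have X ~ Binomial(n=24, p=0.73).

(a) Moments:
E[X] = 17.5200
Var(X) = 4.7304
σ = √Var(X) = 2.1749

(b) Point probability using PMF:
P(X = 15) = 0.088830

(c) Cumulative probability using CDF:
P(X ≤ 20) = F(20) = 0.921303

(d) Range probability:
P(15 ≤ X ≤ 20) = P(X ≤ 20) - P(X ≤ 14)
                   = F(20) - F(14)
                   = 0.921303 - 0.086157
                   = 0.835146

This means approximately 83.5% of outcomes fall in the interval [15, 20].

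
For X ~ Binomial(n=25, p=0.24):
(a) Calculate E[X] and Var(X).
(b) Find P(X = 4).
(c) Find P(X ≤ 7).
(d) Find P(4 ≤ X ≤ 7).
(a) E[X] = 6.0000, Var(X) = 4.5600
(b) P(X = 4) = 0.131832
(c) P(X ≤ 7) = 0.765073
(d) P(4 ≤ X ≤ 7) = 0.648497

We have X ~ Binomial(n=25, p=0.24).

(a) Moments:
E[X] = 6.0000
Var(X) = 4.5600
σ = √Var(X) = 2.1354

(b) Point probability using PMF:
P(X = 4) = 0.131832

(c) Cumulative probability using CDF:
P(X ≤ 7) = F(7) = 0.765073

(d) Range probability:
P(4 ≤ X ≤ 7) = P(X ≤ 7) - P(X ≤ 3)
                   = F(7) - F(3)
                   = 0.765073 - 0.116576
                   = 0.648497

This means approximately 64.8% of outcomes fall in the interval [4, 7].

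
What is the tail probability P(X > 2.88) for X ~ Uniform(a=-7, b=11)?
0.451111

We have X ~ Uniform(a=-7, b=11).

P(X > 2.88) = 1 - P(X ≤ 2.88)
                = 1 - F(2.88)
                = 1 - 0.548889
                = 0.451111

So there's approximately a 45.1% chance that X exceeds 2.88.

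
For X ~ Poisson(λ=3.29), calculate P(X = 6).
0.065617

We have X ~ Poisson(λ=3.29).

For a Poisson distribution, the PMF gives us the probability of each outcome.

Using the PMF formula:
P(X = 6) = 0.065617

Rounded to 4 decimal places: 0.0656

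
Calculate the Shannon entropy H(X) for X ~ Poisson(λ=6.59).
2.3478 nats

We have X ~ Poisson(λ=6.59).

The Shannon entropy measures the uncertainty or information content of the distribution.

For a Poisson distribution with λ=6.59:
H(X) = 2.3478 nats

(In bits, this would be 3.3871 bits.)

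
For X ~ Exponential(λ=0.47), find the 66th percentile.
2.2953

We have X ~ Exponential(λ=0.47).

We want to find x such that P(X ≤ x) = 0.66.

This is the 66th percentile, which means 66% of values fall below this point.

Using the inverse CDF (quantile function):
x = F⁻¹(0.66) = 2.2953

Verification: P(X ≤ 2.2953) = 0.66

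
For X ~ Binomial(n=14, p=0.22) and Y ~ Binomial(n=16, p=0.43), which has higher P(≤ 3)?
X has higher probability (P(X ≤ 3) = 0.6281 > P(Y ≤ 3) = 0.0400)

Compute P(≤ 3) for each distribution:

X ~ Binomial(n=14, p=0.22):
P(X ≤ 3) = 0.6281

Y ~ Binomial(n=16, p=0.43):
P(Y ≤ 3) = 0.0400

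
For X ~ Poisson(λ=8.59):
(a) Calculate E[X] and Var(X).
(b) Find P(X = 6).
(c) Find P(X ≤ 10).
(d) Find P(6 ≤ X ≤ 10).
(a) E[X] = 8.5900, Var(X) = 8.5900
(b) P(X = 6) = 0.103762
(c) P(X ≤ 10) = 0.753350
(d) P(6 ≤ X ≤ 10) = 0.610399

We have X ~ Poisson(λ=8.59).

(a) Moments:
E[X] = 8.5900
Var(X) = 8.5900
σ = √Var(X) = 2.9309

(b) Point probability using PMF:
P(X = 6) = 0.103762

(c) Cumulative probability using CDF:
P(X ≤ 10) = F(10) = 0.753350

(d) Range probability:
P(6 ≤ X ≤ 10) = P(X ≤ 10) - P(X ≤ 5)
                   = F(10) - F(5)
                   = 0.753350 - 0.142951
                   = 0.610399

This means approximately 61.0% of outcomes fall in the interval [6, 10].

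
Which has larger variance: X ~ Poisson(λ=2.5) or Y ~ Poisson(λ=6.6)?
Y has larger variance (6.6000 > 2.5000)

Compute the variance for each distribution:

X ~ Poisson(λ=2.5):
Var(X) = 2.5000

Y ~ Poisson(λ=6.6):
Var(Y) = 6.6000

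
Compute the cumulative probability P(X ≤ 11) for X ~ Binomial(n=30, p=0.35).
0.654824

We have X ~ Binomial(n=30, p=0.35).

The CDF gives us P(X ≤ k).

Using the CDF:
P(X ≤ 11) = 0.654824

This means there's approximately a 65.5% chance that X is at most 11.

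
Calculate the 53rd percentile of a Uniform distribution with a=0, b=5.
2.6500

We have X ~ Uniform(a=0, b=5).

We want to find x such that P(X ≤ x) = 0.53.

This is the 53rd percentile, which means 53% of values fall below this point.

Using the inverse CDF (quantile function):
x = F⁻¹(0.53) = 2.6500

Verification: P(X ≤ 2.6500) = 0.53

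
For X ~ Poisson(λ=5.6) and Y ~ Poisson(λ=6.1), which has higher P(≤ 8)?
X has higher probability (P(X ≤ 8) = 0.8857 > P(Y ≤ 8) = 0.8367)

Compute P(≤ 8) for each distribution:

X ~ Poisson(λ=5.6):
P(X ≤ 8) = 0.8857

Y ~ Poisson(λ=6.1):
P(Y ≤ 8) = 0.8367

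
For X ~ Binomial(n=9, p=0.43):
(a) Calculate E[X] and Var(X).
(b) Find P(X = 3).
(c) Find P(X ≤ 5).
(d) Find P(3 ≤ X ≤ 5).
(a) E[X] = 3.8700, Var(X) = 2.2059
(b) P(X = 3) = 0.229052
(c) P(X ≤ 5) = 0.863372
(d) P(3 ≤ X ≤ 5) = 0.683772

We have X ~ Binomial(n=9, p=0.43).

(a) Moments:
E[X] = 3.8700
Var(X) = 2.2059
σ = √Var(X) = 1.4852

(b) Point probability using PMF:
P(X = 3) = 0.229052

(c) Cumulative probability using CDF:
P(X ≤ 5) = F(5) = 0.863372

(d) Range probability:
P(3 ≤ X ≤ 5) = P(X ≤ 5) - P(X ≤ 2)
                   = F(5) - F(2)
                   = 0.863372 - 0.179600
                   = 0.683772

This means approximately 68.4% of outcomes fall in the interval [3, 5].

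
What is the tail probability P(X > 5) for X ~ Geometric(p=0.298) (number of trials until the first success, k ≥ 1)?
0.170485

We have X ~ Geometric(p=0.298) (number of trials until the first success, k ≥ 1).

P(X > 5) = 1 - P(X ≤ 5)
                = 1 - F(5)
                = 1 - 0.829515
                = 0.170485

So there's approximately a 17.0% chance that X exceeds 5.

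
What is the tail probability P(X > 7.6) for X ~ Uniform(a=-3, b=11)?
0.242857

We have X ~ Uniform(a=-3, b=11).

P(X > 7.6) = 1 - P(X ≤ 7.6)
                = 1 - F(7.6)
                = 1 - 0.757143
                = 0.242857

So there's approximately a 24.3% chance that X exceeds 7.6.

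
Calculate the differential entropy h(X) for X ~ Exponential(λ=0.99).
1.0101 nats

We have X ~ Exponential(λ=0.99).

The differential entropy measures the uncertainty or information content of the distribution.

For an Exponential distribution with λ=0.99:
h(X) = 1.0101 nats

(In bits, this would be 1.4572 bits.)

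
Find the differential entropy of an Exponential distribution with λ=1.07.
0.9323 nats

We have X ~ Exponential(λ=1.07).

The differential entropy measures the uncertainty or information content of the distribution.

For an Exponential distribution with λ=1.07:
h(X) = 0.9323 nats

(In bits, this would be 1.3451 bits.)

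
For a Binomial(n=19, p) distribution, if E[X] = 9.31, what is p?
p = 0.49

For a Binomial(n, p) distribution:
E[X] = n × p

Given n = 19 and E[X] = 9.31:
9.31 = 19 × p
p = 9.31 / 19 = 0.49

Verification: Binomial(19, 0.49) has E[X] = 9.31 ✓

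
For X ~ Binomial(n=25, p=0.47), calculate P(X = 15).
0.068962

We have X ~ Binomial(n=25, p=0.47).

For a Binomial distribution, the PMF gives us the probability of each outcome.

Using the PMF formula:
P(X = 15) = 0.068962

Rounded to 4 decimal places: 0.0690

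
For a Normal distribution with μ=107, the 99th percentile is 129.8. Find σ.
σ = 9.8008

For X ~ Normal(μ, σ), the p-th percentile satisfies x = μ + z_p × σ,
where z_p = Φ⁻¹(p) is the standard normal quantile.

Step 1: z_{0.99} = Φ⁻¹(0.99) = 2.3263

Step 2: Solve for σ:
129.8 = 107 + 2.3263 × σ
σ = (129.8 - 107) / 2.3263
σ = 22.80 / 2.3263
σ = 9.8008

Verification: μ + z × σ = 107 + 2.3263 × 9.8008 = 129.80 ✓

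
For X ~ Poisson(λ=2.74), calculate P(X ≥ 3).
0.516123

We have X ~ Poisson(λ=2.74).

For discrete distributions, P(X ≥ 3) = 1 - P(X ≤ 2).

P(X ≤ 2) = 0.483877
P(X ≥ 3) = 1 - 0.483877 = 0.516123

So there's approximately a 51.6% chance that X is at least 3.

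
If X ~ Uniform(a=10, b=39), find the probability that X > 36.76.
0.077241

We have X ~ Uniform(a=10, b=39).

P(X > 36.76) = 1 - P(X ≤ 36.76)
                = 1 - F(36.76)
                = 1 - 0.922759
                = 0.077241

So there's approximately a 7.7% chance that X exceeds 36.76.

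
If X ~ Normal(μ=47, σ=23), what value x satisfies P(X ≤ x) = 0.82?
68.0534

We have X ~ Normal(μ=47, σ=23).

We want to find x such that P(X ≤ x) = 0.82.

This is the 82nd percentile, which means 82% of values fall below this point.

Using the inverse CDF (quantile function):
x = F⁻¹(0.82) = 68.0534

Verification: P(X ≤ 68.0534) = 0.82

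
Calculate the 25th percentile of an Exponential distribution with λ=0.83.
0.3466

We have X ~ Exponential(λ=0.83).

We want to find x such that P(X ≤ x) = 0.25.

This is the 25th percentile, which means 25% of values fall below this point.

Using the inverse CDF (quantile function):
x = F⁻¹(0.25) = 0.3466

Verification: P(X ≤ 0.3466) = 0.25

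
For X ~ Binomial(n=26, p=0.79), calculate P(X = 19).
0.134445

We have X ~ Binomial(n=26, p=0.79).

For a Binomial distribution, the PMF gives us the probability of each outcome.

Using the PMF formula:
P(X = 19) = 0.134445

Rounded to 4 decimal places: 0.1344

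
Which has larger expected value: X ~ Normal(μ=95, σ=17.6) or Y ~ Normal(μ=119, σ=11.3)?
Y has larger mean (119.0000 > 95.0000)

Compute the expected value for each distribution:

X ~ Normal(μ=95, σ=17.6):
E[X] = 95.0000

Y ~ Normal(μ=119, σ=11.3):
E[Y] = 119.0000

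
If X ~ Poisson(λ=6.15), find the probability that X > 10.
0.049130

We have X ~ Poisson(λ=6.15).

P(X > 10) = 1 - P(X ≤ 10)
                = 1 - F(10)
                = 1 - 0.950870
                = 0.049130

So there's approximately a 4.9% chance that X exceeds 10.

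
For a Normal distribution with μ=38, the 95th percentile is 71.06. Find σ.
σ = 20.0991

For X ~ Normal(μ, σ), the p-th percentile satisfies x = μ + z_p × σ,
where z_p = Φ⁻¹(p) is the standard normal quantile.

Step 1: z_{0.95} = Φ⁻¹(0.95) = 1.6449

Step 2: Solve for σ:
71.06 = 38 + 1.6449 × σ
σ = (71.06 - 38) / 1.6449
σ = 33.06 / 1.6449
σ = 20.0991

Verification: μ + z × σ = 38 + 1.6449 × 20.0991 = 71.06 ✓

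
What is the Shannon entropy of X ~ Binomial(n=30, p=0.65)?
2.3779 nats

We have X ~ Binomial(n=30, p=0.65).

The Shannon entropy measures the uncertainty or information content of the distribution.

For a Binomial distribution with n=30, p=0.65:
H(X) = 2.3779 nats

(In bits, this would be 3.4306 bits.)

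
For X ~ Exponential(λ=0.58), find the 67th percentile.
1.9115

We have X ~ Exponential(λ=0.58).

We want to find x such that P(X ≤ x) = 0.67.

This is the 67th percentile, which means 67% of values fall below this point.

Using the inverse CDF (quantile function):
x = F⁻¹(0.67) = 1.9115

Verification: P(X ≤ 1.9115) = 0.67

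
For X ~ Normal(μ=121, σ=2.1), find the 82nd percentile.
122.9223

We have X ~ Normal(μ=121, σ=2.1).

We want to find x such that P(X ≤ x) = 0.82.

This is the 82nd percentile, which means 82% of values fall below this point.

Using the inverse CDF (quantile function):
x = F⁻¹(0.82) = 122.9223

Verification: P(X ≤ 122.9223) = 0.82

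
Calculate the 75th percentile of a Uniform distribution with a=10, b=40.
32.5000

We have X ~ Uniform(a=10, b=40).

We want to find x such that P(X ≤ x) = 0.75.

This is the 75th percentile, which means 75% of values fall below this point.

Using the inverse CDF (quantile function):
x = F⁻¹(0.75) = 32.5000

Verification: P(X ≤ 32.5000) = 0.75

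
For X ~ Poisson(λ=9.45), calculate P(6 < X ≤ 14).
0.773271

We have X ~ Poisson(λ=9.45).

To find P(6 < X ≤ 14), we use:
P(6 < X ≤ 14) = P(X ≤ 14) - P(X ≤ 6)
                 = F(14) - F(6)
                 = 0.942077 - 0.168806
                 = 0.773271

So there's approximately a 77.3% chance that X falls in this range.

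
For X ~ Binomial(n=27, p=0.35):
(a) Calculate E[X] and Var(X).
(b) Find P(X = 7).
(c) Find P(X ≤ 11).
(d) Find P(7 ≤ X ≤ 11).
(a) E[X] = 9.4500, Var(X) = 6.1425
(b) P(X = 7) = 0.103555
(c) P(X ≤ 11) = 0.797603
(d) P(7 ≤ X ≤ 11) = 0.682820

We have X ~ Binomial(n=27, p=0.35).

(a) Moments:
E[X] = 9.4500
Var(X) = 6.1425
σ = √Var(X) = 2.4784

(b) Point probability using PMF:
P(X = 7) = 0.103555

(c) Cumulative probability using CDF:
P(X ≤ 11) = F(11) = 0.797603

(d) Range probability:
P(7 ≤ X ≤ 11) = P(X ≤ 11) - P(X ≤ 6)
                   = F(11) - F(6)
                   = 0.797603 - 0.114783
                   = 0.682820

This means approximately 68.3% of outcomes fall in the interval [7, 11].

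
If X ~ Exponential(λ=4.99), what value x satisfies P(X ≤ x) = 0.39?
0.0991

We have X ~ Exponential(λ=4.99).

We want to find x such that P(X ≤ x) = 0.39.

This is the 39th percentile, which means 39% of values fall below this point.

Using the inverse CDF (quantile function):
x = F⁻¹(0.39) = 0.0991

Verification: P(X ≤ 0.0991) = 0.39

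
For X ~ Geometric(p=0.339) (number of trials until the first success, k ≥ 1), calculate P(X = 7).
0.028275

We have X ~ Geometric(p=0.339) (number of trials until the first success, k ≥ 1).

For a Geometric distribution, the PMF gives us the probability of each outcome.

Using the PMF formula:
P(X = 7) = 0.028275

Rounded to 4 decimal places: 0.0283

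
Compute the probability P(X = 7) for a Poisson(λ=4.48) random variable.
0.081447

We have X ~ Poisson(λ=4.48).

For a Poisson distribution, the PMF gives us the probability of each outcome.

Using the PMF formula:
P(X = 7) = 0.081447

Rounded to 4 decimal places: 0.0814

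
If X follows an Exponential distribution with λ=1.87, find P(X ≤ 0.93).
0.824322

We have X ~ Exponential(λ=1.87).

The CDF gives us P(X ≤ k).

Using the CDF:
P(X ≤ 0.93) = 0.824322

This means there's approximately a 82.4% chance that X is at most 0.93.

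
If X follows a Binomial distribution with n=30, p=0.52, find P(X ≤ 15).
0.484482

We have X ~ Binomial(n=30, p=0.52).

The CDF gives us P(X ≤ k).

Using the CDF:
P(X ≤ 15) = 0.484482

This means there's approximately a 48.4% chance that X is at most 15.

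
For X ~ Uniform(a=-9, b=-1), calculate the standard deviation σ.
2.3094

We have X ~ Uniform(a=-9, b=-1).

For a Uniform distribution with a=-9, b=-1:
σ = √Var(X) = 2.3094

The standard deviation is the square root of the variance.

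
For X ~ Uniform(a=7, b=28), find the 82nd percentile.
24.2200

We have X ~ Uniform(a=7, b=28).

We want to find x such that P(X ≤ x) = 0.82.

This is the 82nd percentile, which means 82% of values fall below this point.

Using the inverse CDF (quantile function):
x = F⁻¹(0.82) = 24.2200

Verification: P(X ≤ 24.2200) = 0.82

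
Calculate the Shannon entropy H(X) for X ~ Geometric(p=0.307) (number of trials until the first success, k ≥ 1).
2.0087 nats

We have X ~ Geometric(p=0.307) (number of trials until the first success, k ≥ 1).

The Shannon entropy measures the uncertainty or information content of the distribution.

For a Geometric distribution with p=0.307 (number of trials until the first success, k ≥ 1):
H(X) = 2.0087 nats

(In bits, this would be 2.8980 bits.)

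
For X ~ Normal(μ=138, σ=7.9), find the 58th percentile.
139.5950

We have X ~ Normal(μ=138, σ=7.9).

We want to find x such that P(X ≤ x) = 0.58.

This is the 58th percentile, which means 58% of values fall below this point.

Using the inverse CDF (quantile function):
x = F⁻¹(0.58) = 139.5950

Verification: P(X ≤ 139.5950) = 0.58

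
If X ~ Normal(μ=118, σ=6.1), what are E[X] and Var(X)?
E[X] = 118.0000, Var(X) = 37.2100

We have X ~ Normal(μ=118, σ=6.1).

For a Normal distribution with μ=118, σ=6.1:

Expected value:
E[X] = 118.0000

Variance:
Var(X) = 37.2100

Standard deviation:
σ = √Var(X) = 6.1000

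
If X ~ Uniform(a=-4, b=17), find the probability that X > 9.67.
0.349048

We have X ~ Uniform(a=-4, b=17).

P(X > 9.67) = 1 - P(X ≤ 9.67)
                = 1 - F(9.67)
                = 1 - 0.650952
                = 0.349048

So there's approximately a 34.9% chance that X exceeds 9.67.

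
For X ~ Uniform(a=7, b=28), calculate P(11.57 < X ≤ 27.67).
0.766667

We have X ~ Uniform(a=7, b=28).

To find P(11.57 < X ≤ 27.67), we use:
P(11.57 < X ≤ 27.67) = P(X ≤ 27.67) - P(X ≤ 11.57)
                 = F(27.67) - F(11.57)
                 = 0.984286 - 0.217619
                 = 0.766667

So there's approximately a 76.7% chance that X falls in this range.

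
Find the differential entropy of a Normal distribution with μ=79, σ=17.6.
4.2868 nats

We have X ~ Normal(μ=79, σ=17.6).

The differential entropy measures the uncertainty or information content of the distribution.

For a Normal distribution with μ=79, σ=17.6:
h(X) = 4.2868 nats

(In bits, this would be 6.1846 bits.)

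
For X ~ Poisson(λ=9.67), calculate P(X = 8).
0.119747

We have X ~ Poisson(λ=9.67).

For a Poisson distribution, the PMF gives us the probability of each outcome.

Using the PMF formula:
P(X = 8) = 0.119747

Rounded to 4 decimal places: 0.1197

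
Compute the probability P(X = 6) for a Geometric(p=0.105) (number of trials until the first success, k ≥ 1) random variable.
0.060298

We have X ~ Geometric(p=0.105) (number of trials until the first success, k ≥ 1).

For a Geometric distribution, the PMF gives us the probability of each outcome.

Using the PMF formula:
P(X = 6) = 0.060298

Rounded to 4 decimal places: 0.0603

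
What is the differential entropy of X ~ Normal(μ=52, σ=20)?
4.4147 nats

We have X ~ Normal(μ=52, σ=20).

The differential entropy measures the uncertainty or information content of the distribution.

For a Normal distribution with μ=52, σ=20:
h(X) = 4.4147 nats

(In bits, this would be 6.3690 bits.)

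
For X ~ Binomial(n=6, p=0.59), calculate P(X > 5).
0.042181

We have X ~ Binomial(n=6, p=0.59).

P(X > 5) = 1 - P(X ≤ 5)
                = 1 - F(5)
                = 1 - 0.957819
                = 0.042181

So there's approximately a 4.2% chance that X exceeds 5.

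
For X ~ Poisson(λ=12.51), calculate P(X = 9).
0.076301

We have X ~ Poisson(λ=12.51).

For a Poisson distribution, the PMF gives us the probability of each outcome.

Using the PMF formula:
P(X = 9) = 0.076301

Rounded to 4 decimal places: 0.0763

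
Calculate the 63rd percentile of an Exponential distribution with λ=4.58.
0.2171

We have X ~ Exponential(λ=4.58).

We want to find x such that P(X ≤ x) = 0.63.

This is the 63rd percentile, which means 63% of values fall below this point.

Using the inverse CDF (quantile function):
x = F⁻¹(0.63) = 0.2171

Verification: P(X ≤ 0.2171) = 0.63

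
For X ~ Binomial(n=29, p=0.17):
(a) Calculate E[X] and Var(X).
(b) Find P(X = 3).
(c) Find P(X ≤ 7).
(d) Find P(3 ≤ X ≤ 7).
(a) E[X] = 4.9300, Var(X) = 4.0919
(b) P(X = 3) = 0.141301
(c) P(X ≤ 7) = 0.894009
(d) P(3 ≤ X ≤ 7) = 0.786123

We have X ~ Binomial(n=29, p=0.17).

(a) Moments:
E[X] = 4.9300
Var(X) = 4.0919
σ = √Var(X) = 2.0228

(b) Point probability using PMF:
P(X = 3) = 0.141301

(c) Cumulative probability using CDF:
P(X ≤ 7) = F(7) = 0.894009

(d) Range probability:
P(3 ≤ X ≤ 7) = P(X ≤ 7) - P(X ≤ 2)
                   = F(7) - F(2)
                   = 0.894009 - 0.107886
                   = 0.786123

This means approximately 78.6% of outcomes fall in the interval [3, 7].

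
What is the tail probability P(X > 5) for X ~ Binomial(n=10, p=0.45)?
0.261563

We have X ~ Binomial(n=10, p=0.45).

P(X > 5) = 1 - P(X ≤ 5)
                = 1 - F(5)
                = 1 - 0.738437
                = 0.261563

So there's approximately a 26.2% chance that X exceeds 5.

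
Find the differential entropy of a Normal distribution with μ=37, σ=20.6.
4.4442 nats

We have X ~ Normal(μ=37, σ=20.6).

The differential entropy measures the uncertainty or information content of the distribution.

For a Normal distribution with μ=37, σ=20.6:
h(X) = 4.4442 nats

(In bits, this would be 6.4117 bits.)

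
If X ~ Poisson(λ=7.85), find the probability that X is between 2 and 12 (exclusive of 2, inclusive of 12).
0.927695

We have X ~ Poisson(λ=7.85).

To find P(2 < X ≤ 12), we use:
P(2 < X ≤ 12) = P(X ≤ 12) - P(X ≤ 2)
                 = F(12) - F(2)
                 = 0.943153 - 0.015458
                 = 0.927695

So there's approximately a 92.8% chance that X falls in this range.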